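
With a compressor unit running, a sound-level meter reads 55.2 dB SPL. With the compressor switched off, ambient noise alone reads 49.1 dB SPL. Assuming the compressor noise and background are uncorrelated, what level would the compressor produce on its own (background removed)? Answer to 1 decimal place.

54.0 dB SPL

Subtract intensities: L_src = 10·log₁₀(10^(L_total/10) − 10^(L_bg/10)).
L_src = 10·log₁₀(10^(55.2/10) − 10^(49.1/10)) = 10·log₁₀(249800) = 54.0 dB SPL.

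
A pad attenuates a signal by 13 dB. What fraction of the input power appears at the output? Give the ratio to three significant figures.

Power ratio = 10^(dB/10).
10^(-13/10) = 10^(-1.300) = 0.0501.

0.0501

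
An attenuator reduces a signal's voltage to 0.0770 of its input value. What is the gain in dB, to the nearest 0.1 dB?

Voltage is an amplitude quantity, so gain = 20·log₁₀(V_out/V_in).
20·log₁₀(0.0770) = -22.3 dB.

-22.3 dB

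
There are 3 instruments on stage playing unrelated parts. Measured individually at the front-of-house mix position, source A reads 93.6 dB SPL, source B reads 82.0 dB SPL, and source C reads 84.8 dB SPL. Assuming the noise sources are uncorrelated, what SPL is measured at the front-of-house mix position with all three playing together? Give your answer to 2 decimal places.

Incoherent sources sum as intensities:
L_total = 10·log₁₀(10^(93.6/10) + 10^(82.0/10) + 10^(84.8/10)) = 10·log₁₀(2751000000) = 94.40 dB SPL.

94.40 dB SPL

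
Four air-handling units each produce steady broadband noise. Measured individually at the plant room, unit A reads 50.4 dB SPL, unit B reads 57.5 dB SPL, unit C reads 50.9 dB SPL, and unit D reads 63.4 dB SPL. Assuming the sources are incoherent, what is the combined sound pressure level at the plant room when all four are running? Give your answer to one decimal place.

64.7 dB SPL

Incoherent sources sum as intensities:
L_total = 10·log₁₀(10^(50.4/10) + 10^(57.5/10) + 10^(50.9/10) + 10^(63.4/10)) = 10·log₁₀(2983000) = 64.7 dB SPL.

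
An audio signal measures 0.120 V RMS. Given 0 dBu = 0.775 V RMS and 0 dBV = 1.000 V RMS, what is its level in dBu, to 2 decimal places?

-16.20 dBu

dBu = 20·log₁₀(V / 0.775 V).
20·log₁₀(0.120/0.775) = -16.20 dBu.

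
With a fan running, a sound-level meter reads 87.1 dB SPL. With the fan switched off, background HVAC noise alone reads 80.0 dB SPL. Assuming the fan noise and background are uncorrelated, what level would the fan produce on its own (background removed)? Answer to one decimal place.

86.2 dB SPL

Background correction is a power subtraction:
L_src = 10·log₁₀(10^(87.1/10) − 10^(80.0/10)) = 10·log₁₀(412900000) = 86.2 dB SPL.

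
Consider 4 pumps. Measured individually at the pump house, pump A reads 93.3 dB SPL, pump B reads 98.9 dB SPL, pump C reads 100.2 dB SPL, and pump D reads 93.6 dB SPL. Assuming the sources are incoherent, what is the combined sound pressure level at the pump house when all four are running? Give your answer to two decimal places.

Incoherent sources sum as intensities:
L_total = 10·log₁₀(10^(93.3/10) + 10^(98.9/10) + 10^(100.2/10) + 10^(93.6/10)) = 10·log₁₀(22663000000) = 103.55 dB SPL.

103.55 dB SPL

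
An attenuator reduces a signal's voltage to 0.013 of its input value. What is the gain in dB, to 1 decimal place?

-37.7 dB

Voltage is an amplitude quantity, so gain = 20·log₁₀(V_out/V_in).
20·log₁₀(0.013) = -37.7 dB.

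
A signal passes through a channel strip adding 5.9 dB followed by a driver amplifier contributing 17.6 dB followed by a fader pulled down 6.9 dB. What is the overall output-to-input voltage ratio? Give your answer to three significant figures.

6.76

Net gain = 5.9 + 17.6 + (−6.9) = 16.6 dB.
Voltage ratio = 10^(16.6/20) = 6.76.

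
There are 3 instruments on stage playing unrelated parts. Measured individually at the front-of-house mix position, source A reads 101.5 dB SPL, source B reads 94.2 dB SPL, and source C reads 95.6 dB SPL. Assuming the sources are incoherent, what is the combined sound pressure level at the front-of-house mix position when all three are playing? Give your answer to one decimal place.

103.1 dB SPL

Uncorrelated sources add in intensity (power), not in dB.
L_total = 10·log₁₀(10^(101.5/10) + 10^(94.2/10) + 10^(95.6/10)) = 10·log₁₀(20386000000) = 103.1 dB SPL.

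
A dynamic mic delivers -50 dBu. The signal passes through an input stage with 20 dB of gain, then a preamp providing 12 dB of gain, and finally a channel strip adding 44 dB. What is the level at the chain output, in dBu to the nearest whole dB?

+26 dBu

In dB, series stages simply add:
-50 + 20 + 12 + 44 = +26 dBu.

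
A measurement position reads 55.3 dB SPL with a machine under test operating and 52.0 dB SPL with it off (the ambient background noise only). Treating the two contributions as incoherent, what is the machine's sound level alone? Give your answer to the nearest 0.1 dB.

52.6 dB SPL

Background correction is a power subtraction:
L_src = 10·log₁₀(10^(55.3/10) − 10^(52.0/10)) = 10·log₁₀(180400) = 52.6 dB SPL.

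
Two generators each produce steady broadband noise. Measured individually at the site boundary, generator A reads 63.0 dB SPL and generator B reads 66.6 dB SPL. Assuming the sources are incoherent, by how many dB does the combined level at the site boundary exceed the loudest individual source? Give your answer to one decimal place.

1.6 dB

Uncorrelated sources add in intensity (power), not in dB.
L_total = 10·log₁₀(10^(63.0/10) + 10^(66.6/10)) = 68.17 dB SPL.
Excess over the loudest (66.6 dB): 68.17 − 66.6 = 1.6 dB.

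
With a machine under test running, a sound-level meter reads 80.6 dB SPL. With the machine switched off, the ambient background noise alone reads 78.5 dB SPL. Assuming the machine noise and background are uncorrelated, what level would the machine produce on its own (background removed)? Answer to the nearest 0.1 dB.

Remove the background by subtracting linear intensities:
L_src = 10·log₁₀(10^(80.6/10) − 10^(78.5/10)) = 10·log₁₀(44020000) = 76.4 dB SPL.

76.4 dB SPL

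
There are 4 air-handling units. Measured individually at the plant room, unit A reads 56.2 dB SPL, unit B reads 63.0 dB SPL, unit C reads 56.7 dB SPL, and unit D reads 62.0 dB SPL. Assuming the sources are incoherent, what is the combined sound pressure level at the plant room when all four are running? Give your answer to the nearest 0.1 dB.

Incoherent sources sum as intensities:
L_total = 10·log₁₀(10^(56.2/10) + 10^(63.0/10) + 10^(56.7/10) + 10^(62.0/10)) = 10·log₁₀(4465000) = 66.5 dB SPL.

66.5 dB SPL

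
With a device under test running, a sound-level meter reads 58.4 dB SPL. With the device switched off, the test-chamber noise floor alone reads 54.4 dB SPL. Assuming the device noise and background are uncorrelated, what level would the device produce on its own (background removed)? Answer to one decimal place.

Subtract intensities: L_src = 10·log₁₀(10^(L_total/10) − 10^(L_bg/10)).
L_src = 10·log₁₀(10^(58.4/10) − 10^(54.4/10)) = 10·log₁₀(416400) = 56.2 dB SPL.

56.2 dB SPL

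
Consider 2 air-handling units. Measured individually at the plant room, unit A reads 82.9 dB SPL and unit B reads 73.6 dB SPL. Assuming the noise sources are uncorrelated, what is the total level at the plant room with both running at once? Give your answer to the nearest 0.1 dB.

Add the sources as powers (linear), then convert back to dB:
L_total = 10·log₁₀(10^(82.9/10) + 10^(73.6/10)) = 10·log₁₀(217900000) = 83.4 dB SPL.

83.4 dB SPL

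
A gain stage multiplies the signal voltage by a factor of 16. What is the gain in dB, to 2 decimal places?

24.08 dB

For a voltage ratio, dB = 20·log₁₀(V₂/V₁).
20·log₁₀(16) = 24.08 dB.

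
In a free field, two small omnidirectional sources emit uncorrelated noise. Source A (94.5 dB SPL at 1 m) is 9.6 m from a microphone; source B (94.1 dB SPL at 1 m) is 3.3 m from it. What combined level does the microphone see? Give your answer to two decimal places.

At the listener: L_A = 94.5 − 20·log₁₀(9.6) = 74.855 dB; L_B = 94.1 − 20·log₁₀(3.3) = 83.730 dB.
Combined: 10·log₁₀(10^(74.855/10)+10^(83.730/10)) = 84.26 dB SPL.

84.26 dB SPL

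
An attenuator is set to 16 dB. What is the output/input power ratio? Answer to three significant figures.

0.0251

Power ratio = 10^(dB/10).
10^(-16/10) = 10^(-1.600) = 0.0251.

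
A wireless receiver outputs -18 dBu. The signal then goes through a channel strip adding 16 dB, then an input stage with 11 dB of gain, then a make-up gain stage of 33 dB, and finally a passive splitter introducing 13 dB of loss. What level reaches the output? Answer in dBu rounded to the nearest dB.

+29 dBu

Gain stages sum in dB:
-18 + 16 + 11 + 33 − 13 = +29 dBu.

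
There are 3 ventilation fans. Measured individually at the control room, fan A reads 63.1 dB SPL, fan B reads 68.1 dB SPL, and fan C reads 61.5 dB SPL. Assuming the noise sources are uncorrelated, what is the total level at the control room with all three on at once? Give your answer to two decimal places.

Uncorrelated sources add in intensity (power), not in dB.
L_total = 10·log₁₀(10^(63.1/10) + 10^(68.1/10) + 10^(61.5/10)) = 10·log₁₀(9911000) = 69.96 dB SPL.

69.96 dB SPL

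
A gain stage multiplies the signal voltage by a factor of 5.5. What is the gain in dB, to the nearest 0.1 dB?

For a voltage ratio, dB = 20·log₁₀(V₂/V₁).
20·log₁₀(5.5) = 14.8 dB.

14.8 dB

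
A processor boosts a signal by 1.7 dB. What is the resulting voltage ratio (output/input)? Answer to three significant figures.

1.22

Voltage ratio = 10^(dB/20).
10^(1.7/20) = 10^(0.08500) = 1.22.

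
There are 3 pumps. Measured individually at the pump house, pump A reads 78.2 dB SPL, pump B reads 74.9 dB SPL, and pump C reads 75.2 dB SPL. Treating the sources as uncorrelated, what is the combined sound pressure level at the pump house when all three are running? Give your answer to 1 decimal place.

Add the sources as powers (linear), then convert back to dB:
L_total = 10·log₁₀(10^(78.2/10) + 10^(74.9/10) + 10^(75.2/10)) = 10·log₁₀(130100000) = 81.1 dB SPL.

81.1 dB SPL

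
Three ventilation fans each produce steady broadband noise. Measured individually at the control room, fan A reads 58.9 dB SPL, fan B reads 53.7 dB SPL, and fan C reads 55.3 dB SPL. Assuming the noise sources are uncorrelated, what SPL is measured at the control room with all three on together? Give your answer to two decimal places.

61.30 dB SPL

Incoherent sources sum as intensities:
L_total = 10·log₁₀(10^(58.9/10) + 10^(53.7/10) + 10^(55.3/10)) = 10·log₁₀(1350000) = 61.30 dB SPL.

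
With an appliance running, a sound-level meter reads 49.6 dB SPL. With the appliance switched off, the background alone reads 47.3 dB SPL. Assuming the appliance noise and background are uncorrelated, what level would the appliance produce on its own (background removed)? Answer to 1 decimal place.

45.7 dB SPL

Subtract intensities: L_src = 10·log₁₀(10^(L_total/10) − 10^(L_bg/10)).
L_src = 10·log₁₀(10^(49.6/10) − 10^(47.3/10)) = 10·log₁₀(37500) = 45.7 dB SPL.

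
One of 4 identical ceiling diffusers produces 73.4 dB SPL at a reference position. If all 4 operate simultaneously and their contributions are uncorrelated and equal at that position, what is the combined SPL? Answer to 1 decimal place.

79.4 dB SPL

4 equal incoherent sources raise the level by 10·log₁₀(4) = 6.02 dB.
L_total = 73.4 + 6.02 = 79.4 dB SPL.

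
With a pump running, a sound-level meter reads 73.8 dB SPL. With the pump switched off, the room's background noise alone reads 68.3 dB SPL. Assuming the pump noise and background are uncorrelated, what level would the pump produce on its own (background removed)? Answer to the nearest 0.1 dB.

Subtract intensities: L_src = 10·log₁₀(10^(L_total/10) − 10^(L_bg/10)).
L_src = 10·log₁₀(10^(73.8/10) − 10^(68.3/10)) = 10·log₁₀(17230000) = 72.4 dB SPL.

72.4 dB SPL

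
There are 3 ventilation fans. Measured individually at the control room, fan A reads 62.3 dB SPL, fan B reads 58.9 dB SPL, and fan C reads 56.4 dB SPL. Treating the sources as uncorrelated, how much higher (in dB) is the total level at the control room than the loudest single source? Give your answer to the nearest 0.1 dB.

Incoherent sources sum as intensities:
L_total = 10·log₁₀(10^(62.3/10) + 10^(58.9/10) + 10^(56.4/10)) = 64.64 dB SPL.
Excess over the loudest (62.3 dB): 64.64 − 62.3 = 2.3 dB.

2.3 dB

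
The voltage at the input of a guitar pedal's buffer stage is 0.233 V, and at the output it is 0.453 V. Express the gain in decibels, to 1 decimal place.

For a voltage ratio, dB = 20·log₁₀(V₂/V₁).
20·log₁₀(0.453/0.233) = 20·log₁₀(1.944) = 5.8 dB.

5.8 dB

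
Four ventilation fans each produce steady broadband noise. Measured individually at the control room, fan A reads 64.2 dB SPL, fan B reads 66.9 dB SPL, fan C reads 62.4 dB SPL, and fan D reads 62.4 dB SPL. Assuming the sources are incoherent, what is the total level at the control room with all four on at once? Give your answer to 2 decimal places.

Incoherent sources sum as intensities:
L_total = 10·log₁₀(10^(64.2/10) + 10^(66.9/10) + 10^(62.4/10) + 10^(62.4/10)) = 10·log₁₀(11000000) = 70.42 dB SPL.

70.42 dB SPL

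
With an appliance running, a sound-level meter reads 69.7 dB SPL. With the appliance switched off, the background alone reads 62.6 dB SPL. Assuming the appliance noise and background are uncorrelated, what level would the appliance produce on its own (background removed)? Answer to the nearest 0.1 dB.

68.8 dB SPL

Subtract intensities: L_src = 10·log₁₀(10^(L_total/10) − 10^(L_bg/10)).
L_src = 10·log₁₀(10^(69.7/10) − 10^(62.6/10)) = 10·log₁₀(7513000) = 68.8 dB SPL.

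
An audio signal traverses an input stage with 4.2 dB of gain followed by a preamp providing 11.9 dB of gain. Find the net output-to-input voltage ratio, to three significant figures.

6.38

Net gain = 4.2 + 11.9 = 16.1 dB.
Voltage ratio = 10^(16.1/20) = 6.38.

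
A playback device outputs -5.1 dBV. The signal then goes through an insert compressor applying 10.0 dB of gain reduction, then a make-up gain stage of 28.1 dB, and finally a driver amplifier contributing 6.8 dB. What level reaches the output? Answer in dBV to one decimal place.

+19.8 dBV

Gain stages sum in dB:
-5.1 − 10.0 + 28.1 + 6.8 = +19.8 dBV.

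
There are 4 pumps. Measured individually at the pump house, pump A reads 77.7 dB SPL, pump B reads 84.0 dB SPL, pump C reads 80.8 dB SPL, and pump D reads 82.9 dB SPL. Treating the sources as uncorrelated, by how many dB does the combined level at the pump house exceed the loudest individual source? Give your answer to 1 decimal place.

4.0 dB

Add the sources as powers (linear), then convert back to dB:
L_total = 10·log₁₀(10^(77.7/10) + 10^(84.0/10) + 10^(80.8/10) + 10^(82.9/10)) = 87.96 dB SPL.
Excess over the loudest (84.0 dB): 87.96 − 84.0 = 4.0 dB.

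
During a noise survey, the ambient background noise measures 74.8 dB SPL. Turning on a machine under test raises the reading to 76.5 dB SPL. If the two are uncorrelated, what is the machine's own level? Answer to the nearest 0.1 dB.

Subtract intensities: L_src = 10·log₁₀(10^(L_total/10) − 10^(L_bg/10)).
L_src = 10·log₁₀(10^(76.5/10) − 10^(74.8/10)) = 10·log₁₀(14470000) = 71.6 dB SPL.

71.6 dB SPL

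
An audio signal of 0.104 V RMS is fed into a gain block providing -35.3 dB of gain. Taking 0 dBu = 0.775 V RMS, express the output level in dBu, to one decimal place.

Input level: 20·log₁₀(0.104/0.775) = -17.45 dBu.
Output: -17.45 − 35.3 = -52.7 dBu.

-52.7 dBu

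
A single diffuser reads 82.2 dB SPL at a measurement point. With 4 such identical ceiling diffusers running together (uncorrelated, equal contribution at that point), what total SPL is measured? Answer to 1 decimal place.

4 equal incoherent sources raise the level by 10·log₁₀(4) = 6.02 dB.
L_total = 82.2 + 6.02 = 88.2 dB SPL.

88.2 dB SPL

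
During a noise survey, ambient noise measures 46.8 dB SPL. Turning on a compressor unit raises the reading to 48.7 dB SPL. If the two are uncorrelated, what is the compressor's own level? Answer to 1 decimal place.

Background correction is a power subtraction:
L_src = 10·log₁₀(10^(48.7/10) − 10^(46.8/10)) = 10·log₁₀(26270) = 44.2 dB SPL.

44.2 dB SPL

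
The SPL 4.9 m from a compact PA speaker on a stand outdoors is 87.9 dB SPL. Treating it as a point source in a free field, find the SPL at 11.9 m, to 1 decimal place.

Free-field point source: level drops by 20·log₁₀ of the distance ratio.
ΔL = −20·log₁₀(11.9/4.9) = -7.71 dB, so L₂ = 87.9 + (-7.71) = 80.2 dB SPL.

80.2 dB SPL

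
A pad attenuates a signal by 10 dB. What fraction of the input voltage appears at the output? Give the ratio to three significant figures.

Voltage ratio = 10^(dB/20).
10^(-10/20) = 10^(-0.5000) = 0.316.

0.316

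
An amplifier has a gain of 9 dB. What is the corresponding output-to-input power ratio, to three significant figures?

7.94

Power ratio = 10^(dB/10).
10^(9/10) = 10^(0.9000) = 7.94.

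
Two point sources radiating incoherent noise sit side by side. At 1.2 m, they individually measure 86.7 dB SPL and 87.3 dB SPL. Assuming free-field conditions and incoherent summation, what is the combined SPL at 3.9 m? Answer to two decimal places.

79.78 dB SPL

Combined at 1.2 m: 10·log₁₀(10^(86.7/10)+10^(87.3/10)) = 90.021 dB SPL.
Then apply −20·log₁₀(3.9/1.2) = -10.238 dB → 79.78 dB SPL.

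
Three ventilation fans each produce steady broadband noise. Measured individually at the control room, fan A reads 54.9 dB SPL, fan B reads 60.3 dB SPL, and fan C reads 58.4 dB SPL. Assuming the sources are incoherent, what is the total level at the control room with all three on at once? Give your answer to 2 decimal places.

63.16 dB SPL

Add the sources as powers (linear), then convert back to dB:
L_total = 10·log₁₀(10^(54.9/10) + 10^(60.3/10) + 10^(58.4/10)) = 10·log₁₀(2072000) = 63.16 dB SPL.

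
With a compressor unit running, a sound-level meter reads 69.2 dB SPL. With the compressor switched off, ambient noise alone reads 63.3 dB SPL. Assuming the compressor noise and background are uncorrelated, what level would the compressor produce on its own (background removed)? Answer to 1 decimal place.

67.9 dB SPL

Subtract intensities: L_src = 10·log₁₀(10^(L_total/10) − 10^(L_bg/10)).
L_src = 10·log₁₀(10^(69.2/10) − 10^(63.3/10)) = 10·log₁₀(6180000) = 67.9 dB SPL.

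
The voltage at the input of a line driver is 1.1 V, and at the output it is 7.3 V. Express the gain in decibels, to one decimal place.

Voltage is an amplitude quantity, so gain = 20·log₁₀(V_out/V_in).
20·log₁₀(7.3/1.1) = 20·log₁₀(6.636) = 16.4 dB.

16.4 dB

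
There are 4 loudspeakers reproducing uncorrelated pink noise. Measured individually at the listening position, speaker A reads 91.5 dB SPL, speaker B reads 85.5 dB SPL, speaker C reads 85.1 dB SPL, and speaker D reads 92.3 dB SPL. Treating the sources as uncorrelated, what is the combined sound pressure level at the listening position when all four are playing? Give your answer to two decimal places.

Uncorrelated sources add in intensity (power), not in dB.
L_total = 10·log₁₀(10^(91.5/10) + 10^(85.5/10) + 10^(85.1/10) + 10^(92.3/10)) = 10·log₁₀(3789000000) = 95.79 dB SPL.

95.79 dB SPL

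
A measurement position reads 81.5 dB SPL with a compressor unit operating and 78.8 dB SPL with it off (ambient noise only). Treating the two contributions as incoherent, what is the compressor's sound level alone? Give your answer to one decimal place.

Remove the background by subtracting linear intensities:
L_src = 10·log₁₀(10^(81.5/10) − 10^(78.8/10)) = 10·log₁₀(65400000) = 78.2 dB SPL.

78.2 dB SPL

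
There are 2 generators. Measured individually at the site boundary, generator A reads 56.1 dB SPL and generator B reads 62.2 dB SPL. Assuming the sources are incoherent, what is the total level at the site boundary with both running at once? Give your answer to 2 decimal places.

63.15 dB SPL

Incoherent sources sum as intensities:
L_total = 10·log₁₀(10^(56.1/10) + 10^(62.2/10)) = 10·log₁₀(2067000) = 63.15 dB SPL.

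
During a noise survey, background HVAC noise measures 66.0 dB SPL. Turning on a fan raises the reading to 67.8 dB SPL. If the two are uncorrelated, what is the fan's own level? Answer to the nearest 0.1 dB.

63.1 dB SPL

Background correction is a power subtraction:
L_src = 10·log₁₀(10^(67.8/10) − 10^(66.0/10)) = 10·log₁₀(2045000) = 63.1 dB SPL.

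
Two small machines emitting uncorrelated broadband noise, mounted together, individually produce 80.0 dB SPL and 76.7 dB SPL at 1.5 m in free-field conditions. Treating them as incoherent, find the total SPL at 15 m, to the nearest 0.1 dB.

Combined at 1.5 m: 10·log₁₀(10^(80.0/10)+10^(76.7/10)) = 81.67 dB SPL.
Then apply −20·log₁₀(15/1.5) = -20.00 dB → 61.7 dB SPL.

61.7 dB SPL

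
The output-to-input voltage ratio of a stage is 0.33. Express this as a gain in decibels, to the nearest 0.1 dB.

-9.6 dB

Voltage ratio → dB uses the 20·log₁₀ form:
20·log₁₀(0.33) = -9.6 dB.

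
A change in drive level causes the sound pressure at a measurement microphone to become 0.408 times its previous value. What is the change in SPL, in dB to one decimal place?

-7.8 dB

Sound pressure is an amplitude quantity: ΔL = 20·log₁₀(p₂/p₁).
20·log₁₀(0.408) = -7.8 dB.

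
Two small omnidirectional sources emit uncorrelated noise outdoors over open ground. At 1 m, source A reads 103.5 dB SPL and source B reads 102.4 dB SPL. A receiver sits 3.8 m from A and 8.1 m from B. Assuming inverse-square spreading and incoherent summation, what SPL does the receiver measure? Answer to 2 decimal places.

92.59 dB SPL

At the listener: L_A = 103.5 − 20·log₁₀(3.8) = 91.904 dB; L_B = 102.4 − 20·log₁₀(8.1) = 84.230 dB.
Combined: 10·log₁₀(10^(91.904/10)+10^(84.230/10)) = 92.59 dB SPL.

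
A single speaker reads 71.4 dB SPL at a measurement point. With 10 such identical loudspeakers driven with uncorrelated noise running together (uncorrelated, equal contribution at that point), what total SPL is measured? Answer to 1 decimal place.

81.4 dB SPL

10 equal incoherent sources raise the level by 10·log₁₀(10) = 10.00 dB.
L_total = 71.4 + 10.00 = 81.4 dB SPL.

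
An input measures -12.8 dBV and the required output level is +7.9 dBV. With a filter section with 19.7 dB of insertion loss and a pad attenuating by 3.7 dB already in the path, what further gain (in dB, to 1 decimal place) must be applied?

44.1 dB

The required make-up gain is the shortfall in the dB sum.
G = +7.9 − (-12.8) + 19.7 + 3.7 = 44.1 dB.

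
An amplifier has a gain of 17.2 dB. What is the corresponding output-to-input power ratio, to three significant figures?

Power ratio = 10^(dB/10).
10^(17.2/10) = 10^(1.720) = 52.5.

52.5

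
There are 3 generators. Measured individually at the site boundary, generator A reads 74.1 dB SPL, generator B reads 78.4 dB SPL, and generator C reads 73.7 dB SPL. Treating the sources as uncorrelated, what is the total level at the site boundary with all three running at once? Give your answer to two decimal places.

80.73 dB SPL

Add the sources as powers (linear), then convert back to dB:
L_total = 10·log₁₀(10^(74.1/10) + 10^(78.4/10) + 10^(73.7/10)) = 10·log₁₀(118300000) = 80.73 dB SPL.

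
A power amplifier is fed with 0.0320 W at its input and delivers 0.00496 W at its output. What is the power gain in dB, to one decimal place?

Power ratio → dB uses the 10·log₁₀ form:
10·log₁₀(0.00496/0.0320) = 10·log₁₀(0.1550) = -8.1 dB.

-8.1 dB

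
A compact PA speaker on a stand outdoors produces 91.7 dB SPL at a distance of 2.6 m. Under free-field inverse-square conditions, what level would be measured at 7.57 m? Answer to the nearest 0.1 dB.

Free-field point source: level drops by 20·log₁₀ of the distance ratio.
ΔL = −20·log₁₀(7.57/2.6) = -9.28 dB, so L₂ = 91.7 + (-9.28) = 82.4 dB SPL.

82.4 dB SPL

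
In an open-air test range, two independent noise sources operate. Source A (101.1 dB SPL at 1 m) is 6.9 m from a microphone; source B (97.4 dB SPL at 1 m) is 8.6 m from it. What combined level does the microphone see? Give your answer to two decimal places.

85.38 dB SPL

At the listener: L_A = 101.1 − 20·log₁₀(6.9) = 84.323 dB; L_B = 97.4 − 20·log₁₀(8.6) = 78.710 dB.
Combined: 10·log₁₀(10^(84.323/10)+10^(78.710/10)) = 85.38 dB SPL.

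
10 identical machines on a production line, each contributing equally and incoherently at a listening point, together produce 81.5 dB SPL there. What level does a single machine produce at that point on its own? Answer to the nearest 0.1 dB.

71.5 dB SPL

10 equal incoherent sources add 10·log₁₀(10) = 10.00 dB over one source.
L_one = 81.5 − 10.00 = 71.5 dB SPL.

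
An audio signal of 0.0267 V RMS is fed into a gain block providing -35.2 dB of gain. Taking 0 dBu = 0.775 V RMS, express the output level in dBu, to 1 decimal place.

-64.5 dBu

Input level: 20·log₁₀(0.0267/0.775) = -29.26 dBu.
Output: -29.26 − 35.2 = -64.5 dBu.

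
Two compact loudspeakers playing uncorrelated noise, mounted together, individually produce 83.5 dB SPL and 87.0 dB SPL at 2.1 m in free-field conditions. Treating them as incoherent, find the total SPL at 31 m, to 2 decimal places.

65.22 dB SPL

Combined at 2.1 m: 10·log₁₀(10^(83.5/10)+10^(87.0/10)) = 88.604 dB SPL.
Then apply −20·log₁₀(31/2.1) = -23.383 dB → 65.22 dB SPL.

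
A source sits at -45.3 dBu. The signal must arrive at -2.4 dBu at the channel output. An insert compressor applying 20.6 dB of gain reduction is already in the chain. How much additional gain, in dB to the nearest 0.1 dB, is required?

The required make-up gain is the shortfall in the dB sum.
G = -2.4 − (-45.3) + 20.6 = 63.5 dB.

63.5 dB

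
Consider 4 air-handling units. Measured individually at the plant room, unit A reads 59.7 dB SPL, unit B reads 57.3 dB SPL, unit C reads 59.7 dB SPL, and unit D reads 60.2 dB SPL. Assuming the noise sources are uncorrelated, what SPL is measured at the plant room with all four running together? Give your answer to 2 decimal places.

Add the sources as powers (linear), then convert back to dB:
L_total = 10·log₁₀(10^(59.7/10) + 10^(57.3/10) + 10^(59.7/10) + 10^(60.2/10)) = 10·log₁₀(3451000) = 65.38 dB SPL.

65.38 dB SPL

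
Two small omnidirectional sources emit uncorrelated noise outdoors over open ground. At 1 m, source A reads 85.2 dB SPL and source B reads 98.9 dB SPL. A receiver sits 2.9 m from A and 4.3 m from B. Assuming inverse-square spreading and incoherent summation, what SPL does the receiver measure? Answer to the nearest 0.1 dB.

At the listener: L_A = 85.2 − 20·log₁₀(2.9) = 75.95 dB; L_B = 98.9 − 20·log₁₀(4.3) = 86.23 dB.
Combined: 10·log₁₀(10^(75.95/10)+10^(86.23/10)) = 86.6 dB SPL.

86.6 dB SPL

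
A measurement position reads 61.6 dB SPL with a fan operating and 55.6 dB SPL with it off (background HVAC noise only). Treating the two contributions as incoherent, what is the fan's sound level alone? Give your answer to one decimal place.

60.3 dB SPL

Subtract intensities: L_src = 10·log₁₀(10^(L_total/10) − 10^(L_bg/10)).
L_src = 10·log₁₀(10^(61.6/10) − 10^(55.6/10)) = 10·log₁₀(1082000) = 60.3 dB SPL.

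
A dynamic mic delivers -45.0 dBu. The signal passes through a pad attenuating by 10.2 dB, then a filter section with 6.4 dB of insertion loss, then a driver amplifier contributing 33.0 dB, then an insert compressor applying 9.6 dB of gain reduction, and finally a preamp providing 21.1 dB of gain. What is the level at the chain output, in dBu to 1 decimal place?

-17.1 dBu

In dB, series stages simply add:
-45.0 − 10.2 − 6.4 + 33.0 − 9.6 + 21.1 = -17.1 dBu.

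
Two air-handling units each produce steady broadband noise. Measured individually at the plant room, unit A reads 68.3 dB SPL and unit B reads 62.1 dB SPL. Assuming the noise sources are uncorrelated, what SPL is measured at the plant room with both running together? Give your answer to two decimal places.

69.23 dB SPL

Uncorrelated sources add in intensity (power), not in dB.
L_total = 10·log₁₀(10^(68.3/10) + 10^(62.1/10)) = 10·log₁₀(8383000) = 69.23 dB SPL.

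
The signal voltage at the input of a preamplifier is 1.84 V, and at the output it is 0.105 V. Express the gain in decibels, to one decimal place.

-24.9 dB

Voltage is an amplitude quantity, so gain = 20·log₁₀(V_out/V_in).
20·log₁₀(0.105/1.84) = 20·log₁₀(0.05707) = -24.9 dB.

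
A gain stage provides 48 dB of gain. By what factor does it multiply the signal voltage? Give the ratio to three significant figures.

251

Voltage ratio = 10^(dB/20).
10^(48/20) = 10^(2.400) = 251.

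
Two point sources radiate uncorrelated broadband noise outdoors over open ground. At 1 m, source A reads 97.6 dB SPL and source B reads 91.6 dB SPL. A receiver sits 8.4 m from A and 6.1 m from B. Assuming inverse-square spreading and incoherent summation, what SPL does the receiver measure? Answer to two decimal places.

80.81 dB SPL

At the listener: L_A = 97.6 − 20·log₁₀(8.4) = 79.114 dB; L_B = 91.6 − 20·log₁₀(6.1) = 75.893 dB.
Combined: 10·log₁₀(10^(79.114/10)+10^(75.893/10)) = 80.81 dB SPL.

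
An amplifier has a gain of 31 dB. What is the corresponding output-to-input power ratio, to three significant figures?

1260

Power ratio = 10^(dB/10).
10^(31/10) = 10^(3.100) = 1260.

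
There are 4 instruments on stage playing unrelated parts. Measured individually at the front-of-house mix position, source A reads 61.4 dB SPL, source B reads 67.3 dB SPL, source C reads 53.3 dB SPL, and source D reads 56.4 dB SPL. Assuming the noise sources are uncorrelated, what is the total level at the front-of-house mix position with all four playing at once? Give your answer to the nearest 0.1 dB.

Uncorrelated sources add in intensity (power), not in dB.
L_total = 10·log₁₀(10^(61.4/10) + 10^(67.3/10) + 10^(53.3/10) + 10^(56.4/10)) = 10·log₁₀(7401000) = 68.7 dB SPL.

68.7 dB SPL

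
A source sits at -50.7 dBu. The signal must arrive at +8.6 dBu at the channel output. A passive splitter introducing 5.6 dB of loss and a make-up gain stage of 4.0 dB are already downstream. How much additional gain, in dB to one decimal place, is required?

The required make-up gain is the shortfall in the dB sum.
G = +8.6 − (-50.7) + 5.6 − 4.0 = 60.9 dB.

60.9 dB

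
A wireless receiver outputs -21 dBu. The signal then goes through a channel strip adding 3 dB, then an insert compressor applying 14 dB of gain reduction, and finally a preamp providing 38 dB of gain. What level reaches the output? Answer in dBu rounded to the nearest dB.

+6 dBu

Cascaded gains and losses add directly in dB.
-21 + 3 − 14 + 38 = +6 dBu.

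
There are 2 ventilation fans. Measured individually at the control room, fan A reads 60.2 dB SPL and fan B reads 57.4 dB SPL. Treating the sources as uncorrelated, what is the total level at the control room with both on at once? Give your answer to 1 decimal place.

Add the sources as powers (linear), then convert back to dB:
L_total = 10·log₁₀(10^(60.2/10) + 10^(57.4/10)) = 10·log₁₀(1597000) = 62.0 dB SPL.

62.0 dB SPL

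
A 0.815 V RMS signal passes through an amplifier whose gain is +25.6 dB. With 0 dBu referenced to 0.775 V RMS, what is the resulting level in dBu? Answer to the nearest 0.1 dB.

+26.0 dBu

Input level: 20·log₁₀(0.815/0.775) = 0.44 dBu.
Output: 0.44 + 25.6 = +26.0 dBu.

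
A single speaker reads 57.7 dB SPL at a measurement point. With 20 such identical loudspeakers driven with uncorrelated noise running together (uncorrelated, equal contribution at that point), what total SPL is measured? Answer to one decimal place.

70.7 dB SPL

20 equal incoherent sources raise the level by 10·log₁₀(20) = 13.01 dB.
L_total = 57.7 + 13.01 = 70.7 dB SPL.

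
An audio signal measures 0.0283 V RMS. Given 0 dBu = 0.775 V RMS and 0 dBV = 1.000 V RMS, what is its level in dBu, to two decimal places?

-28.75 dBu

dBu = 20·log₁₀(V / 0.775 V).
20·log₁₀(0.0283/0.775) = -28.75 dBu.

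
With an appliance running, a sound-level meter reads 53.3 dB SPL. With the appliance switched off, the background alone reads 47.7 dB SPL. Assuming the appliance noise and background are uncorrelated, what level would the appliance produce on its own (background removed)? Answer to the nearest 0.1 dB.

Remove the background by subtracting linear intensities:
L_src = 10·log₁₀(10^(53.3/10) − 10^(47.7/10)) = 10·log₁₀(154900) = 51.9 dB SPL.

51.9 dB SPL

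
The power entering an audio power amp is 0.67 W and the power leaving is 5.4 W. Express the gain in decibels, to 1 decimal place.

For a power ratio, dB = 10·log₁₀(P₂/P₁).
10·log₁₀(5.4/0.67) = 10·log₁₀(8.060) = 9.1 dB.

9.1 dB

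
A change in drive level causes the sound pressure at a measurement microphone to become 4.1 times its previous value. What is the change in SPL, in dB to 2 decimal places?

Sound pressure is an amplitude quantity: ΔL = 20·log₁₀(p₂/p₁).
20·log₁₀(4.1) = 12.26 dB.

12.26 dB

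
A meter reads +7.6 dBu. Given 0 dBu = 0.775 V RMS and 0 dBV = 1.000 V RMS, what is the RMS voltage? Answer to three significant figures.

V = 0.775 V × 10^(+7.6/20).
= 0.775 × 2.399 = 1.86 V.

1.86 V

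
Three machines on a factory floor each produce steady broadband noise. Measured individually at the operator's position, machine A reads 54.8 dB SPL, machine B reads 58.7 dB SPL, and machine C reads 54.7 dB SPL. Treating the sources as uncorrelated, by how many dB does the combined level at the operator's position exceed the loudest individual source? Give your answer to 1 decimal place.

2.6 dB

Uncorrelated sources add in intensity (power), not in dB.
L_total = 10·log₁₀(10^(54.8/10) + 10^(58.7/10) + 10^(54.7/10)) = 61.27 dB SPL.
Excess over the loudest (58.7 dB): 61.27 − 58.7 = 2.6 dB.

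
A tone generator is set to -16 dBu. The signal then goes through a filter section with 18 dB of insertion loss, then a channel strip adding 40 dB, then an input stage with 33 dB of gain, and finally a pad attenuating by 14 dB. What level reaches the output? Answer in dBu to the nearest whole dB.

+25 dBu

Gain stages sum in dB:
-16 − 18 + 40 + 33 − 14 = +25 dBu.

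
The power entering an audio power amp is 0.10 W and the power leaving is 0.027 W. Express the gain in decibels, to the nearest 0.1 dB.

Power ratio → dB uses the 10·log₁₀ form:
10·log₁₀(0.027/0.10) = 10·log₁₀(0.2700) = -5.7 dB.

-5.7 dB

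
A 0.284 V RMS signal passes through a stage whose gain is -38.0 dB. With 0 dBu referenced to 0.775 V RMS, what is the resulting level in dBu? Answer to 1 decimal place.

-46.7 dBu

Input level: 20·log₁₀(0.284/0.775) = -8.72 dBu.
Output: -8.72 − 38.0 = -46.7 dBu.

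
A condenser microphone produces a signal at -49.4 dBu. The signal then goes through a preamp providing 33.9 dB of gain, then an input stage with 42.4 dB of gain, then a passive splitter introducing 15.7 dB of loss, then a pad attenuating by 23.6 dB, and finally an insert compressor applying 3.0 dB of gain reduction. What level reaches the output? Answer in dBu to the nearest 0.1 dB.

-15.4 dBu

Gain stages sum in dB:
-49.4 + 33.9 + 42.4 − 15.7 − 23.6 − 3.0 = -15.4 dBu.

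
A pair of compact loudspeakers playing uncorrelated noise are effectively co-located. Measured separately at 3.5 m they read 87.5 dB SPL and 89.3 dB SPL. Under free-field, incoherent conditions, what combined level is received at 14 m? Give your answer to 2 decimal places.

79.46 dB SPL

Combined at 3.5 m: 10·log₁₀(10^(87.5/10)+10^(89.3/10)) = 91.503 dB SPL.
Then apply −20·log₁₀(14/3.5) = -12.041 dB → 79.46 dB SPL.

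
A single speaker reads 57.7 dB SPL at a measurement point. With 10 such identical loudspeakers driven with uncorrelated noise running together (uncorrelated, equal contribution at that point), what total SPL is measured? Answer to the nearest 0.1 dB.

67.7 dB SPL

10 equal incoherent sources raise the level by 10·log₁₀(10) = 10.00 dB.
L_total = 57.7 + 10.00 = 67.7 dB SPL.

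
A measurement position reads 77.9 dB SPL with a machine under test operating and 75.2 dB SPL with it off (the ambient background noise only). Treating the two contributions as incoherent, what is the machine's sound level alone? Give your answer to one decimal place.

Subtract intensities: L_src = 10·log₁₀(10^(L_total/10) − 10^(L_bg/10)).
L_src = 10·log₁₀(10^(77.9/10) − 10^(75.2/10)) = 10·log₁₀(28550000) = 74.6 dB SPL.

74.6 dB SPL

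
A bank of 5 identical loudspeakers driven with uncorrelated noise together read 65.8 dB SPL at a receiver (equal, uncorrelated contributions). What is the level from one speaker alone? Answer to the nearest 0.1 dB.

5 equal incoherent sources add 10·log₁₀(5) = 6.99 dB over one source.
L_one = 65.8 − 6.99 = 58.8 dB SPL.

58.8 dB SPL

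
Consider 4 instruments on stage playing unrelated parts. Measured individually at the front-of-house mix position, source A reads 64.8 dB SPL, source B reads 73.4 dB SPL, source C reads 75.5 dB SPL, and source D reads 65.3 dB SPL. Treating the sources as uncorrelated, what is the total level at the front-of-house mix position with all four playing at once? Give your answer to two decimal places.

78.05 dB SPL

Uncorrelated sources add in intensity (power), not in dB.
L_total = 10·log₁₀(10^(64.8/10) + 10^(73.4/10) + 10^(75.5/10) + 10^(65.3/10)) = 10·log₁₀(63770000) = 78.05 dB SPL.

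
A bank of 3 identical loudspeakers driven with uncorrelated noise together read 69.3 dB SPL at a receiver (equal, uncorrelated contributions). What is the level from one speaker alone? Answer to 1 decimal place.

3 equal incoherent sources add 10·log₁₀(3) = 4.77 dB over one source.
L_one = 69.3 − 4.77 = 64.5 dB SPL.

64.5 dB SPL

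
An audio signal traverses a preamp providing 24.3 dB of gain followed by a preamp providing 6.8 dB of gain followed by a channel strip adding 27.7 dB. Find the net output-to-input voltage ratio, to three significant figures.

871

Net gain = 24.3 + 6.8 + 27.7 = 58.8 dB.
Voltage ratio = 10^(58.8/20) = 871.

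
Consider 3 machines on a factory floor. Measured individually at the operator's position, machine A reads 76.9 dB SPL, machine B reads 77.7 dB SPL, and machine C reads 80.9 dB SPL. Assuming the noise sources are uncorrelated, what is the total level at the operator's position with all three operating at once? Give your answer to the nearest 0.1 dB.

83.6 dB SPL

Uncorrelated sources add in intensity (power), not in dB.
L_total = 10·log₁₀(10^(76.9/10) + 10^(77.7/10) + 10^(80.9/10)) = 10·log₁₀(230900000) = 83.6 dB SPL.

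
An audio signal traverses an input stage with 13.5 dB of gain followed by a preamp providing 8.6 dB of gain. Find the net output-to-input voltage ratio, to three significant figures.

12.7

Net gain = 13.5 + 8.6 = 22.1 dB.
Voltage ratio = 10^(22.1/20) = 12.7.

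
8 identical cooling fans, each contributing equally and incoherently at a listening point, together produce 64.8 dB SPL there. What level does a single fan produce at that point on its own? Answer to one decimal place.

55.8 dB SPL

8 equal incoherent sources add 10·log₁₀(8) = 9.03 dB over one source.
L_one = 64.8 − 9.03 = 55.8 dB SPL.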